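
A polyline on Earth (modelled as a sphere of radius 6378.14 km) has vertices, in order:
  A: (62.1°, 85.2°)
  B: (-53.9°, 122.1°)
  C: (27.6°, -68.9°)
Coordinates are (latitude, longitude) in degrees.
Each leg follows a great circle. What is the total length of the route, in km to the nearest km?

Leg A→B: central angle 2.0870 rad, distance 13311.3 km.
Leg B→C: central angle 2.6614 rad, distance 16974.6 km.
Total: 13311.3 + 16974.6 ≈ 30286 km.

30286 km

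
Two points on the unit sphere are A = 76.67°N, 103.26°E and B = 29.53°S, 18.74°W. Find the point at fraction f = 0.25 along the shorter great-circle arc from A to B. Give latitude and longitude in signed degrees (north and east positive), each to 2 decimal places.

61.61°, 11.65°

Central angle δ = 2.1968 rad. Interpolating on the sphere with fraction f = 0.25:
P = [sin((1−f)δ)·A + sin(fδ)·B] / sin δ = 1.2304·A + 0.6441·B in Cartesian coordinates,
giving P = (0.4657, 0.0960, 0.8797), i.e. latitude 61.61°, longitude 11.65°.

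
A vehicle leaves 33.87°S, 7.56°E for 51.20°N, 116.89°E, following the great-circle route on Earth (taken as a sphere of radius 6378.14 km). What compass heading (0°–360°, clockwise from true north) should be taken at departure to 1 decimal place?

48.0°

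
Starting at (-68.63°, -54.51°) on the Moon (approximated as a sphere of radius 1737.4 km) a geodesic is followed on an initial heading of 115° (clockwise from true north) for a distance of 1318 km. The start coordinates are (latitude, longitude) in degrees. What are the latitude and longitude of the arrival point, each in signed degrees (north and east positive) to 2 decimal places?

-51.43°, 36.07°

Angular distance δ = d/R = 1318/1737.4 = 0.75860 rad; initial bearing θ = 2.0071 rad.
sin φ₂ = sin φ₁ cos δ + cos φ₁ sin δ cos θ = (-0.9312)(0.7258) + (0.3644)(0.6879)(-0.4226) = -0.7818, so φ₂ = -51.43°.
Δλ = atan2(sin θ sin δ cos φ₁, cos δ − sin φ₁ sin φ₂) = atan2(0.2272, -0.0023) = 90.576°.
λ₂ = -54.510° + 90.576° = 36.07°.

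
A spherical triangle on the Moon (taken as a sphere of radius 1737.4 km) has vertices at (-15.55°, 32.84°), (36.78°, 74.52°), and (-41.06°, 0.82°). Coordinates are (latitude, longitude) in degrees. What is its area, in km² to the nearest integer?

148986 km²

Side lengths (central angles): a = 1.7965, b = 0.6567, c = 1.1420 rad; semiperimeter s = 1.7976.
By l'Huilier's theorem, tan(E/4) = √[tan(s/2) tan((s−a)/2) tan((s−b)/2) tan((s−c)/2)], giving spherical excess E = 0.0494 rad.
Area = E·R² = 0.0494 × (1737.4)² ≈ 148986 km².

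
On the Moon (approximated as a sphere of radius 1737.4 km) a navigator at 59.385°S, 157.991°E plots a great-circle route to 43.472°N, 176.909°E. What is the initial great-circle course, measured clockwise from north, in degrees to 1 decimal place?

14.0°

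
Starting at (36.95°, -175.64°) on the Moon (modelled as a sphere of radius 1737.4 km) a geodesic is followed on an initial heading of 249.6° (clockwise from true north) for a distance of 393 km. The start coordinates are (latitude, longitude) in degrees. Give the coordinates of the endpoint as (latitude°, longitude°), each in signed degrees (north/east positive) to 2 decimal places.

31.56°, 170.08°

Angular distance δ = d/R = 393/1737.4 = 0.22620 rad; initial bearing θ = 4.3563 rad.
sin φ₂ = sin φ₁ cos δ + cos φ₁ sin δ cos θ = (0.6011)(0.9745) + (0.7992)(0.2243)(-0.3486) = 0.5233, so φ₂ = 31.56°.
Δλ = atan2(sin θ sin δ cos φ₁, cos δ − sin φ₁ sin φ₂) = atan2(-0.1680, 0.6599) = -14.282°.
λ₂ = -175.640° − 14.282° = -189.92° → 170.08° after wrapping to (−180°, 180°].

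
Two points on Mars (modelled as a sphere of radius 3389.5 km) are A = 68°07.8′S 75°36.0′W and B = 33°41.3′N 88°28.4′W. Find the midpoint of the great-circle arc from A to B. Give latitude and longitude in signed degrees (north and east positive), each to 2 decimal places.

-17.31°, -84.50°

The central angle between A and B is δ = 1.7850 rad.
With f = 0.5, the slerp weights are sin((1−f)δ)/sin δ = 0.7969 and sin(fδ)/sin δ = 0.7969.
Weighted sum of the unit vectors: (0.7969)·(0.0926,-0.3608,-0.9280) + (0.7969)·(0.0222,-0.8318,0.5547) = (0.0915, -0.9503, -0.2975).
Converting back: φ = atan2(z, √(x²+y²)) = -17.31°, λ = atan2(y, x) = -84.50°.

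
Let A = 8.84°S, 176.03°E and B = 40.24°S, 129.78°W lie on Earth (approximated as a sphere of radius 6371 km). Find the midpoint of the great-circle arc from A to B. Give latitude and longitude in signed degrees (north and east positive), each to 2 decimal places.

Central angle δ = 0.9996 rad. Interpolating on the sphere with fraction f = 0.5:
P = [sin((1−f)δ)·A + sin(fδ)·B] / sin δ = 0.5697·A + 0.5697·B in Cartesian coordinates,
giving P = (-0.8398, -0.2952, -0.4556), i.e. latitude -27.10°, longitude -160.63°.

-27.10°, -160.63°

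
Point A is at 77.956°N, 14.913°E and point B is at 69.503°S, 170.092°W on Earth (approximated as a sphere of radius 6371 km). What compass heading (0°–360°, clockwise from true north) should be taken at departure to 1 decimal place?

11.8°

Δλ = 174.995° = 3.0542 rad.
y = sin Δλ · cos φ₂ = (0.0872)(0.3502) = 0.0305
x = cos φ₁ sin φ₂ − sin φ₁ cos φ₂ cos Δλ = (0.2087)(-0.9367) − (0.9780)(0.3502)(-0.9962) = 0.1457
θ = atan2(y, x) = 11.84°, so the bearing is 11.8°.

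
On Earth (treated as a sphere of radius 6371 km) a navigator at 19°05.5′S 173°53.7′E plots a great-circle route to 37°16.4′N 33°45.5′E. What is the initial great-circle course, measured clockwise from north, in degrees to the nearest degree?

With φ₁ = -0.3332, φ₂ = 0.6505, Δλ = -2.4458 rad, the forward-azimuth formula gives
θ = atan2( sin Δλ cos φ₂ , cos φ₁ sin φ₂ − sin φ₁ cos φ₂ cos Δλ ) = atan2(-0.5100, 0.3725) = -53.86°.
Adding 360° brings this into [0°, 360°): 306°.

306°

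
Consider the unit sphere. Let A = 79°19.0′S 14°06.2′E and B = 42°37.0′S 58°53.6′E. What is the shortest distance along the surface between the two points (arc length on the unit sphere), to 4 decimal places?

In radians: φ₁ = -1.3843, φ₂ = -0.7438, Δλ = 44.790° = 0.7817 rad.
cos c = sin φ₁ sin φ₂ + cos φ₁ cos φ₂ cos Δλ = (-0.9827)(-0.6771) + (0.1854)(0.7359)(0.7097) = 0.76217,
so c = arccos(0.76217) = 0.70414 rad.
On the unit sphere the arc length equals the central angle: 0.7041.

0.7041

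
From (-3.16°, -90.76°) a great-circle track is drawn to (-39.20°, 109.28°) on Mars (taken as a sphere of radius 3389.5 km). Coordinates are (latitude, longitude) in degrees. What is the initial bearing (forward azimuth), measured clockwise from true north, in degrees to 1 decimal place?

201.6°

With φ₁ = -0.0552, φ₂ = -0.6842, Δλ = -2.7918 rad, the forward-azimuth formula gives
θ = atan2( sin Δλ cos φ₂ , cos φ₁ sin φ₂ − sin φ₁ cos φ₂ cos Δλ ) = atan2(-0.2656, -0.6712) = -158.41°.
Adding 360° brings this into [0°, 360°): 201.6°.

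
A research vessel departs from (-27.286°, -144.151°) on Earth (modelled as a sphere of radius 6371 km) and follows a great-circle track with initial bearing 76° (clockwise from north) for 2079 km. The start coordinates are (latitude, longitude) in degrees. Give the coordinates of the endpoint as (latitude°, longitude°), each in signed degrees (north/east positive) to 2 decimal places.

-21.43°, -124.63°

Angular distance δ = d/R = 2079/6371 = 0.32632 rad; initial bearing θ = 1.3265 rad.
sin φ₂ = sin φ₁ cos δ + cos φ₁ sin δ cos θ = (-0.4584)(0.9472) + (0.8887)(0.3206)(0.2419) = -0.3653, so φ₂ = -21.43°.
Δλ = atan2(sin θ sin δ cos φ₁, cos δ − sin φ₁ sin φ₂) = atan2(0.2764, 0.7798) = 19.520°.
λ₂ = -144.151° + 19.520° = -124.63°.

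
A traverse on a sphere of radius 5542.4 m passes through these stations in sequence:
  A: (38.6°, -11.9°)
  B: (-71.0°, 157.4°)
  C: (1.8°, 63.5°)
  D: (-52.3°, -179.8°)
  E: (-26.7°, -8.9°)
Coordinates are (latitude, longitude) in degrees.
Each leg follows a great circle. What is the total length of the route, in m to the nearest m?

43349 m

Leg A→B: central angle 2.5679 rad, distance 14232.3 m.
Leg B→C: central angle 1.6227 rad, distance 8993.4 m.
Leg C→D: central angle 1.8750 rad, distance 10391.7 m.
Leg D→E: central angle 1.7558 rad, distance 9731.2 m.
Total: 14232.3 + 8993.4 + 10391.7 + 9731.2 ≈ 43349 m.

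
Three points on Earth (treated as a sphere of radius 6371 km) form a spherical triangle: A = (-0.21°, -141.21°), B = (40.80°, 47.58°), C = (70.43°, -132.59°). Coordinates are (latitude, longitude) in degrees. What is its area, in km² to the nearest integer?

12162977 km²

Side lengths (central angles): a = 1.2003, b = 1.2369, c = 2.4196 rad; semiperimeter s = 2.4284.
By l'Huilier's theorem, tan(E/4) = √[tan(s/2) tan((s−a)/2) tan((s−b)/2) tan((s−c)/2)], giving spherical excess E = 0.2997 rad.
Area = E·R² = 0.2997 × (6371)² ≈ 12162977 km².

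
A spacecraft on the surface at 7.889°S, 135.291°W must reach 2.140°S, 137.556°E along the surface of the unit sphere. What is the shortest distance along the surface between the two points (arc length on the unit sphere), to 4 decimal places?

1.5165

Let φ₁ = -0.1377 rad, φ₂ = -0.0374 rad, and Δλ = -1.5211 rad.
Haversine: a = sin²(Δφ/2) + cos φ₁ cos φ₂ sin²(Δλ/2) = 0.0025 + (0.9905)(0.9993)(0.4752) = 0.47286.
Central angle c = 2·arcsin(√a) = 1.51648 rad.
On the unit sphere the arc length equals the central angle: 1.5165.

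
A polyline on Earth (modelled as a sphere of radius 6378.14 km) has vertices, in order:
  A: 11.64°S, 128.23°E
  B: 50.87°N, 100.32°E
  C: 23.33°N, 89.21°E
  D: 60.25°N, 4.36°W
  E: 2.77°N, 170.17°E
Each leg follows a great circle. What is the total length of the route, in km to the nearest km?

31656 km

Leg A→B: central angle 1.1705 rad, distance 7465.6 km.
Leg B→C: central angle 0.5036 rad, distance 3212.3 km.
Leg C→D: central angle 1.2499 rad, distance 7971.8 km.
Leg D→E: central angle 2.0392 rad, distance 13006.0 km.
Total: 7465.6 + 3212.3 + 7971.8 + 13006.0 ≈ 31656 km.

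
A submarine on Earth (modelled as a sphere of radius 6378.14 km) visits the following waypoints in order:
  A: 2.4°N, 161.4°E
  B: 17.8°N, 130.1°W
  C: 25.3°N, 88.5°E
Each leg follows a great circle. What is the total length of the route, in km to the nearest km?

21333 km

Leg A→B: central angle 1.2010 rad, distance 7660.0 km.
Leg B→C: central angle 2.1437 rad, distance 13673.0 km.
Total: 7660.0 + 13673.0 ≈ 21333 km.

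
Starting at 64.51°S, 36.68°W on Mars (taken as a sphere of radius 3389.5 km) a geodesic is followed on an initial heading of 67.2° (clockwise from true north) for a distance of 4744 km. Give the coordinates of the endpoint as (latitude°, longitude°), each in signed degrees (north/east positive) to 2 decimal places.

0.61°, 28.61°

Angular distance δ = d/R = 4744/3389.5 = 1.39962 rad; initial bearing θ = 1.1729 rad.
sin φ₂ = sin φ₁ cos δ + cos φ₁ sin δ cos θ = (-0.9027)(0.1703) + (0.4304)(0.9854)(0.3875) = 0.0106, so φ₂ = 0.61°.
Δλ = atan2(sin θ sin δ cos φ₁, cos δ − sin φ₁ sin φ₂) = atan2(0.3909, 0.1799) = 65.291°.
λ₂ = -36.680° + 65.291° = 28.61°.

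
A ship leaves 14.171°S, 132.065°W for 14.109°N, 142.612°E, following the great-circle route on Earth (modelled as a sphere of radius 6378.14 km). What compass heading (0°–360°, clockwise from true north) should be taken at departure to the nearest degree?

285°

With φ₁ = -0.2473, φ₂ = 0.2462, Δλ = -1.4892 rad, the forward-azimuth formula gives
θ = atan2( sin Δλ cos φ₂ , cos φ₁ sin φ₂ − sin φ₁ cos φ₂ cos Δλ ) = atan2(-0.9666, 0.2557) = -75.18°.
Adding 360° brings this into [0°, 360°): 285°.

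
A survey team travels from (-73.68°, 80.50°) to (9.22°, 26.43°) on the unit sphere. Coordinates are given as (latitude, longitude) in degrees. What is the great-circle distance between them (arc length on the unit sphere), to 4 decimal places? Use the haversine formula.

In radians: φ₁ = -1.2860, φ₂ = 0.1609, Δλ = -54.070° = -0.9437 rad.
Haversine: a = sin²(Δφ/2) + cos φ₁ cos φ₂ sin²(Δλ/2) = 0.4382 + (0.2810)(0.9871)(0.2066) = 0.49550.
Central angle c = 2·arcsin(√a) = 1.56181 rad.
On the unit sphere the arc length equals the central angle: 1.5618.

1.5618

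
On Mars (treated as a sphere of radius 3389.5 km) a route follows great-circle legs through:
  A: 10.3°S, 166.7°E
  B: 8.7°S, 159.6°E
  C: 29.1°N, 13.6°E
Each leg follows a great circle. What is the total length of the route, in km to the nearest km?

8834 km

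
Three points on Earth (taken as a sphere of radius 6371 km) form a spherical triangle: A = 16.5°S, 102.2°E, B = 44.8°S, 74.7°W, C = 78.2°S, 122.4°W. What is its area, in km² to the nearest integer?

Side lengths (central angles): a = 0.6642, b = 1.4319, c = 2.0706 rad; semiperimeter s = 2.0834.
By l'Huilier's theorem, tan(E/4) = √[tan(s/2) tan((s−a)/2) tan((s−b)/2) tan((s−c)/2)], giving spherical excess E = 0.2251 rad.
Area = E·R² = 0.2251 × (6371)² ≈ 9136936 km².

9136936 km²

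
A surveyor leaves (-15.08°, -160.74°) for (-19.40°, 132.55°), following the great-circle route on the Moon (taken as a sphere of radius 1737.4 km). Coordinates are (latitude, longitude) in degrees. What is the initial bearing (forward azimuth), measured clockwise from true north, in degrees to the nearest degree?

256°

Δλ = -66.710° = -1.1643 rad.
y = sin Δλ · cos φ₂ = (-0.9185)(0.9432) = -0.8664
x = cos φ₁ sin φ₂ − sin φ₁ cos φ₂ cos Δλ = (0.9656)(-0.3322) − (-0.2602)(0.9432)(0.3954) = -0.2237
θ = atan2(y, x) = -104.48°; adding 360° gives 256°.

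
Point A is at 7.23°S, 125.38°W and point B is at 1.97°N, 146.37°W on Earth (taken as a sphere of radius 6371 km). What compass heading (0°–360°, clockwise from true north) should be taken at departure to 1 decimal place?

With φ₁ = -0.1262, φ₂ = 0.0344, Δλ = -0.3663 rad, the forward-azimuth formula gives
θ = atan2( sin Δλ cos φ₂ , cos φ₁ sin φ₂ − sin φ₁ cos φ₂ cos Δλ ) = atan2(-0.3580, 0.1515) = -67.06°.
Adding 360° brings this into [0°, 360°): 292.9°.

292.9°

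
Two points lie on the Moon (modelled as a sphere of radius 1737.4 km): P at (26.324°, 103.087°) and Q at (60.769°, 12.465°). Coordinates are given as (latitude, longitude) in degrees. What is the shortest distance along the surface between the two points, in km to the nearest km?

2048 km

In radians: φ₁ = 0.4594, φ₂ = 1.0606, Δλ = -90.622° = -1.5817 rad.
cos c = sin φ₁ sin φ₂ + cos φ₁ cos φ₂ cos Δλ = (0.4434)(0.8727) + (0.8963)(0.4883)(-0.0109) = 0.38223,
so c = arccos(0.38223) = 1.17859 rad.
Distance = R·c = 1737.4 × 1.1786 ≈ 2048 km.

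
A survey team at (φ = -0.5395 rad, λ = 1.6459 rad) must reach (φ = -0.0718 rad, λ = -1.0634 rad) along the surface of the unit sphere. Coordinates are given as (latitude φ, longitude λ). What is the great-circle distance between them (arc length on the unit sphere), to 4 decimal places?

2.4041

Let φ₁ = -0.5395 rad, φ₂ = -0.0718 rad, and Δλ = -2.7093 rad.
Haversine: a = sin²(Δφ/2) + cos φ₁ cos φ₂ sin²(Δλ/2) = 0.0537 + (0.8580)(0.9974)(0.9540) = 0.87009.
Central angle c = 2·arcsin(√a) = 2.40413 rad.
On the unit sphere the arc length equals the central angle: 2.4041.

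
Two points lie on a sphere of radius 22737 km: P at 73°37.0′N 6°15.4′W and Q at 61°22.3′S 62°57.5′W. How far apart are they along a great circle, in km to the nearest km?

55623 km

Let φ₁ = 1.2849 rad, φ₂ = -1.0711 rad, and Δλ = -0.9896 rad.
Haversine: a = sin²(Δφ/2) + cos φ₁ cos φ₂ sin²(Δλ/2) = 0.8535 + (0.2821)(0.4791)(0.2255) = 0.88396.
Central angle c = 2·arcsin(√a) = 2.44637 rad.
Distance = R·c = 22737 × 2.4464 ≈ 55623 km.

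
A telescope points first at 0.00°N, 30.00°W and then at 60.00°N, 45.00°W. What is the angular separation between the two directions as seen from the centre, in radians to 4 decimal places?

With latitudes φ₁ = 0.000°, φ₂ = 60.000° and longitude difference Δλ = -15.000°:
Haversine: a = sin²(Δφ/2) + cos φ₁ cos φ₂ sin²(Δλ/2) = 0.2500 + (1.0000)(0.5000)(0.0170) = 0.25852.
Central angle c = 2·arcsin(√a) = 1.06676 rad.
So the angular separation is 1.0668 rad.

1.0668 rad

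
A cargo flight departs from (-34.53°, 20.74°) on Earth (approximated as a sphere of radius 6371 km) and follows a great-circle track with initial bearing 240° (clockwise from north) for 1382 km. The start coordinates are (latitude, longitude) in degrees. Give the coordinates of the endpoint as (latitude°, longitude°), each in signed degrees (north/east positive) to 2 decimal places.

Angular distance δ = d/R = 1382/6371 = 0.21692 rad; initial bearing θ = 4.1888 rad.
sin φ₂ = sin φ₁ cos δ + cos φ₁ sin δ cos θ = (-0.5668)(0.9766) + (0.8238)(0.2152)(-0.5000) = -0.6422, so φ₂ = -39.96°.
Δλ = atan2(sin θ sin δ cos φ₁, cos δ − sin φ₁ sin φ₂) = atan2(-0.1536, 0.6125) = -14.073°.
λ₂ = 20.740° − 14.073° = 6.67°.

-39.96°, 6.67°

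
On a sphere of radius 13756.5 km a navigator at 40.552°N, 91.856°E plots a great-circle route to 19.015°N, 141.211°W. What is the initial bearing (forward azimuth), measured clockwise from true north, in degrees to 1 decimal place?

50.8°

With φ₁ = 0.7078, φ₂ = 0.3319, Δλ = 2.2154 rad, the forward-azimuth formula gives
θ = atan2( sin Δλ cos φ₂ , cos φ₁ sin φ₂ − sin φ₁ cos φ₂ cos Δλ ) = atan2(0.7557, 0.6169) = 50.78°.
So the initial bearing is 50.8°.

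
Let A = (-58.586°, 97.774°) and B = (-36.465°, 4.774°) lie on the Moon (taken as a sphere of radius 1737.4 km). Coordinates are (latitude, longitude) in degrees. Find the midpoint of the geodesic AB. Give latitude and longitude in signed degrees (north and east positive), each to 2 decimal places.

-57.14°, 38.59°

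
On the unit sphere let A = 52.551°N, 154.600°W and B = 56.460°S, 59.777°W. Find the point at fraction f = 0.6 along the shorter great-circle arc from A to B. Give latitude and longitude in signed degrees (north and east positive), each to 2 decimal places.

-14.69°, -103.82°

The central angle between A and B is δ = 2.3322 rad.
With f = 0.6, the slerp weights are sin((1−f)δ)/sin δ = 1.1098 and sin(fδ)/sin δ = 1.3612.
Weighted sum of the unit vectors: (1.1098)·(-0.5493,-0.2608,0.7939) + (1.3612)·(0.2781,-0.4774,-0.8335) = (-0.2310, -0.9393, -0.2535).
Converting back: φ = atan2(z, √(x²+y²)) = -14.69°, λ = atan2(y, x) = -103.82°.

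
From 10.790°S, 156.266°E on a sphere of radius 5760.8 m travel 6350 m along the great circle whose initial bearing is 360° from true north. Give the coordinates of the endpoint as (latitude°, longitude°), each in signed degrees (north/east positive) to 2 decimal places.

Angular distance δ = d/R = 6350/5760.8 = 1.10228 rad; initial bearing θ = 6.2832 rad.
sin φ₂ = sin φ₁ cos δ + cos φ₁ sin δ cos θ = (-0.1872)(0.4516) + (0.9823)(0.8922)(1.0000) = 0.7919, so φ₂ = 52.37°.
Δλ = atan2(sin θ sin δ cos φ₁, cos δ − sin φ₁ sin φ₂) = atan2(-0.0000, 0.5998) = -0.000°.
λ₂ = 156.266° − 0.000° = 156.27°.

52.37°, 156.27°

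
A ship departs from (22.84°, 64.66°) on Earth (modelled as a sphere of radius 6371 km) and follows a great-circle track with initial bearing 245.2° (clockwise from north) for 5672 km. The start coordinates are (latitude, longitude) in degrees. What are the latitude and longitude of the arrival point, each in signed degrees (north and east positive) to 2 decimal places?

-3.22°, 19.69°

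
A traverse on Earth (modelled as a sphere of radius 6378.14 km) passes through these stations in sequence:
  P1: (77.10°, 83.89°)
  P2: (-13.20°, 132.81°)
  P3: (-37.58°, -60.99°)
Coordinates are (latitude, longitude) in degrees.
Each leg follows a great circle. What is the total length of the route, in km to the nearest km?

Leg P1→P2: central angle 1.6506 rad, distance 10528.0 km.
Leg P2→P3: central angle 2.2269 rad, distance 14203.4 km.
Total: 10528.0 + 14203.4 ≈ 24731 km.

24731 km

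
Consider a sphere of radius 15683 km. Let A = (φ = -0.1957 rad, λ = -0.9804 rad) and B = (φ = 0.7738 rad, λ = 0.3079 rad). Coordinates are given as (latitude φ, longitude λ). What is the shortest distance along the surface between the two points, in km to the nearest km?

With latitudes φ₁ = -11.213°, φ₂ = 44.335° and longitude difference Δλ = 73.814°:
cos c = sin φ₁ sin φ₂ + cos φ₁ cos φ₂ cos Δλ = (-0.1945)(0.6989) + (0.9809)(0.7153)(0.2788) = 0.05968,
so c = arccos(0.05968) = 1.51108 rad.
Distance = R·c = 15683 × 1.5111 ≈ 23698 km.

23698 km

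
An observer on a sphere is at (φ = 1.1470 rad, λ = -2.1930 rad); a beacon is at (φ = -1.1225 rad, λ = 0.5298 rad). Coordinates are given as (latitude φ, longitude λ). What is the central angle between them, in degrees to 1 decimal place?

169.8°

In radians: φ₁ = 1.1470, φ₂ = -1.1225, Δλ = 156.005° = 2.7228 rad.
cos c = sin φ₁ sin φ₂ + cos φ₁ cos φ₂ cos Δλ = (0.9115)(-0.9012) + (0.4112)(0.4334)(-0.9136) = -0.98430,
so c = arccos(-0.98430) = 2.96414 rad.
So the angular separation is 169.8°.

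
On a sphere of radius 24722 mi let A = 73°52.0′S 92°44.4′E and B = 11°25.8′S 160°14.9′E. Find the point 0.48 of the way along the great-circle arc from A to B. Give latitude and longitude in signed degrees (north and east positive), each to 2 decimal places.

-47.41°, 146.14°

Central angle δ = 1.2718 rad. Interpolating on the sphere with fraction f = 0.48:
P = [sin((1−f)δ)·A + sin(fδ)·B] / sin δ = 0.6427·A + 0.5999·B in Cartesian coordinates,
giving P = (-0.5619, 0.3771, -0.7363), i.e. latitude -47.41°, longitude 146.14°.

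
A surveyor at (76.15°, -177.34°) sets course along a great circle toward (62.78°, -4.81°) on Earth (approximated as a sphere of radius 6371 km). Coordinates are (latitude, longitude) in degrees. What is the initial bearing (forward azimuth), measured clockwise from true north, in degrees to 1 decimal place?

5.2°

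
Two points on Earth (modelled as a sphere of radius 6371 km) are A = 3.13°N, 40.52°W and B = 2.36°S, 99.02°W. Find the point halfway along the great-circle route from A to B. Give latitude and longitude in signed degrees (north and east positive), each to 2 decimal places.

0.44°, -69.78°

The central angle between A and B is δ = 1.0251 rad.
With f = 0.5, the slerp weights are sin((1−f)δ)/sin δ = 0.5737 and sin(fδ)/sin δ = 0.5737.
Weighted sum of the unit vectors: (0.5737)·(0.7590,-0.6487,0.0546) + (0.5737)·(-0.1566,-0.9868,-0.0412) = (0.3456, -0.9383, 0.0077).
Converting back: φ = atan2(z, √(x²+y²)) = 0.44°, λ = atan2(y, x) = -69.78°.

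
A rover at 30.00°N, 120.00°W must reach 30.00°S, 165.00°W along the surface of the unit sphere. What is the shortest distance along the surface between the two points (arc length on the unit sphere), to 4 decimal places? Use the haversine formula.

With latitudes φ₁ = 30.000°, φ₂ = -30.000° and longitude difference Δλ = -45.000°:
Haversine: a = sin²(Δφ/2) + cos φ₁ cos φ₂ sin²(Δλ/2) = 0.2500 + (0.8660)(0.8660)(0.1464) = 0.35983.
Central angle c = 2·arcsin(√a) = 1.28666 rad.
On the unit sphere the arc length equals the central angle: 1.2867.

1.2867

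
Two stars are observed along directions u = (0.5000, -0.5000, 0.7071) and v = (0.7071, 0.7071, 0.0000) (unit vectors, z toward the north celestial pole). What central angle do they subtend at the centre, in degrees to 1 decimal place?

90.0°

u·v = 0.0000; |u| = 1.0000, |v| = 1.0000.
cos θ = (u·v)/(|u||v|) = 0.0000, so θ = 90.0°.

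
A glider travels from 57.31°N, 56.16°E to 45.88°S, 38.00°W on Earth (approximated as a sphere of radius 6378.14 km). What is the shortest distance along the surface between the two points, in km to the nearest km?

14378 km

Let φ₁ = 1.0002 rad, φ₂ = -0.8008 rad, and Δλ = -1.6434 rad.
Haversine: a = sin²(Δφ/2) + cos φ₁ cos φ₂ sin²(Δλ/2) = 0.6141 + (0.5401)(0.6962)(0.5363) = 0.81572.
Central angle c = 2·arcsin(√a) = 2.25422 rad.
Distance = R·c = 6378.14 × 2.2542 ≈ 14378 km.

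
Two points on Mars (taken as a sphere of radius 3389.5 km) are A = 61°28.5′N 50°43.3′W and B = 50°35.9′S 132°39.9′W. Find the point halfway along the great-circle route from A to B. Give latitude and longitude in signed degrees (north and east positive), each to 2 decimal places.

Central angle δ = 2.2607 rad. Interpolating on the sphere with fraction f = 0.5:
P = [sin((1−f)δ)·A + sin(fδ)·B] / sin δ = 1.1727·A + 1.1727·B in Cartesian coordinates,
giving P = (-0.1499, -0.9809, 0.1242), i.e. latitude 7.13°, longitude -98.69°.

7.13°, -98.69°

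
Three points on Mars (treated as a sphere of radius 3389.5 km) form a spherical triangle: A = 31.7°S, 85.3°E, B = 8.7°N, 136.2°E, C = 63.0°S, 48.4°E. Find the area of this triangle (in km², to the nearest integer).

Side lengths (central angles): a = 1.6886, b = 0.6808, c = 1.1030 rad; semiperimeter s = 1.7362.
By l'Huilier's theorem, tan(E/4) = √[tan(s/2) tan((s−a)/2) tan((s−b)/2) tan((s−c)/2)], giving spherical excess E = 0.2924 rad.
Area = E·R² = 0.2924 × (3389.5)² ≈ 3359796 km².

3359796 km²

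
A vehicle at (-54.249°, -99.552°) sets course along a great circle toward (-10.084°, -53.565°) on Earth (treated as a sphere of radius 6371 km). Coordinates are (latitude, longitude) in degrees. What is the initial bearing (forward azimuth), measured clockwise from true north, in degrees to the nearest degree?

57°

With φ₁ = -0.9468, φ₂ = -0.1760, Δλ = 0.8026 rad, the forward-azimuth formula gives
θ = atan2( sin Δλ cos φ₂ , cos φ₁ sin φ₂ − sin φ₁ cos φ₂ cos Δλ ) = atan2(0.7081, 0.4529) = 57.40°.
So the initial bearing is 57°.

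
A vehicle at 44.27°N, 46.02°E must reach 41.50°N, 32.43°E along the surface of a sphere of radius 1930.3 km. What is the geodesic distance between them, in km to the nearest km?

348 km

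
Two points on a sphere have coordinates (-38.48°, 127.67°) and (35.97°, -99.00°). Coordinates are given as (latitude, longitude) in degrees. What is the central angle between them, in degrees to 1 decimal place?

143.2°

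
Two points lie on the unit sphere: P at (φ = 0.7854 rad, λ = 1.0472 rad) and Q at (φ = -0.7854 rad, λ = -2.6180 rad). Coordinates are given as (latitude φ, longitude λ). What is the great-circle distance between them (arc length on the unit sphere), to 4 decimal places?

With latitudes φ₁ = 45.000°, φ₂ = -45.000° and longitude difference Δλ = 150.000°:
Haversine: a = sin²(Δφ/2) + cos φ₁ cos φ₂ sin²(Δλ/2) = 0.5000 + (0.7071)(0.7071)(0.9330) = 0.96651.
Central angle c = 2·arcsin(√a) = 2.77349 rad.
On the unit sphere the arc length equals the central angle: 2.7735.

2.7735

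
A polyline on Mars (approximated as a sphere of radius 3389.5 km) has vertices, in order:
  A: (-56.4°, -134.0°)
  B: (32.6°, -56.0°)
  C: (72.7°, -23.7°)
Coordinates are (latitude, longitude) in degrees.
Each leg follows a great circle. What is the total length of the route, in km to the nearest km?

9112 km

Leg A→B: central angle 1.9303 rad, distance 6542.8 km.
Leg B→C: central angle 0.7581 rad, distance 2569.5 km.
Total: 6542.8 + 2569.5 ≈ 9112 km.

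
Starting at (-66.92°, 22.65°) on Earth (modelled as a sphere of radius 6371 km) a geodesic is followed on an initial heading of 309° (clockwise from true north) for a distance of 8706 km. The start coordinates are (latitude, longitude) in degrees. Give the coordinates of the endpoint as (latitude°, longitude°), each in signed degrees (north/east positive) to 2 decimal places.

Angular distance δ = d/R = 8706/6371 = 1.36650 rad; initial bearing θ = 5.3931 rad.
sin φ₂ = sin φ₁ cos δ + cos φ₁ sin δ cos θ = (-0.9200)(0.2029) + (0.3920)(0.9792)(0.6293) = 0.0549, so φ₂ = 3.15°.
Δλ = atan2(sin θ sin δ cos φ₁, cos δ − sin φ₁ sin φ₂) = atan2(-0.2983, 0.2534) = -49.653°.
λ₂ = 22.650° − 49.653° = -27.00°.

3.15°, -27.00°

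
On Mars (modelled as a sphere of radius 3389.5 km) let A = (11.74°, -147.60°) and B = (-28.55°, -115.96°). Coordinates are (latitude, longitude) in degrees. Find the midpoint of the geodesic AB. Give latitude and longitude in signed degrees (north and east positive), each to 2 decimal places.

-8.73°, -132.66°

Central angle δ = 0.8829 rad. Interpolating on the sphere with fraction f = 0.5:
P = [sin((1−f)δ)·A + sin(fδ)·B] / sin δ = 0.5530·A + 0.5530·B in Cartesian coordinates,
giving P = (-0.6698, -0.7269, -0.1518), i.e. latitude -8.73°, longitude -132.66°.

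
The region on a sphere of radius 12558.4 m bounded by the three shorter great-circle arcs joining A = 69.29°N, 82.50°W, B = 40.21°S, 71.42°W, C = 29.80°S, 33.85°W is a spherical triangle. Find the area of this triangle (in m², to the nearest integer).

Side lengths (central angles): a = 0.5622, b = 1.8360, c = 1.9165 rad; semiperimeter s = 2.1573.
By l'Huilier's theorem, tan(E/4) = √[tan(s/2) tan((s−a)/2) tan((s−b)/2) tan((s−c)/2)], giving spherical excess E = 0.7649 rad.
Area = E·R² = 0.7649 × (12558.4)² ≈ 120639600 m².

120639600 m²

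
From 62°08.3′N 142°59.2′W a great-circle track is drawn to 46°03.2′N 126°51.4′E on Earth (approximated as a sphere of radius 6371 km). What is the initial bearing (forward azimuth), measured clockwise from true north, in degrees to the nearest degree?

With φ₁ = 1.0845, φ₂ = 0.8038, Δλ = -1.5735 rad, the forward-azimuth formula gives
θ = atan2( sin Δλ cos φ₂ , cos φ₁ sin φ₂ − sin φ₁ cos φ₂ cos Δλ ) = atan2(-0.6940, 0.3382) = -64.02°.
Adding 360° brings this into [0°, 360°): 296°.

296°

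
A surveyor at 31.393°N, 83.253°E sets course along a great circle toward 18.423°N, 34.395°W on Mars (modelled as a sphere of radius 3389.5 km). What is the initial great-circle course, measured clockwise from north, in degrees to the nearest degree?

Δλ = -117.648° = -2.0533 rad.
y = sin Δλ · cos φ₂ = (-0.8858)(0.9487) = -0.8404
x = cos φ₁ sin φ₂ − sin φ₁ cos φ₂ cos Δλ = (0.8536)(0.3160) − (0.5209)(0.9487)(-0.4640) = 0.4991
θ = atan2(y, x) = -59.30°; adding 360° gives 301°.

301°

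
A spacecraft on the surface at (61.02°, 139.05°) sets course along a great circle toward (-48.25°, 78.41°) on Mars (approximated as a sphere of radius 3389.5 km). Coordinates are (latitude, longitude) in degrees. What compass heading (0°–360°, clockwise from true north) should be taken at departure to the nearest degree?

222°

Δλ = -60.640° = -1.0584 rad.
y = sin Δλ · cos φ₂ = (-0.8716)(0.6659) = -0.5804
x = cos φ₁ sin φ₂ − sin φ₁ cos φ₂ cos Δλ = (0.4845)(-0.7461) − (0.8748)(0.6659)(0.4903) = -0.6471
θ = atan2(y, x) = -138.11°; adding 360° gives 222°.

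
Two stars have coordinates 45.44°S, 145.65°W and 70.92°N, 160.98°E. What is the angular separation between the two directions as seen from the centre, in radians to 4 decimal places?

With latitudes φ₁ = -45.440°, φ₂ = 70.920° and longitude difference Δλ = -53.370°:
cos c = sin φ₁ sin φ₂ + cos φ₁ cos φ₂ cos Δλ = (-0.7125)(0.9451) + (0.7017)(0.3269)(0.5966) = -0.53652,
so c = arccos(-0.53652) = 2.13711 rad.
So the angular separation is 2.1371 rad.

2.1371 rad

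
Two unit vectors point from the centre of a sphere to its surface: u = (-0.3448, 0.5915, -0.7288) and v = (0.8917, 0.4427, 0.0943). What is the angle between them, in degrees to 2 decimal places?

96.57°

u·v = -0.1143; |u| = 1.0000, |v| = 1.0000.
cos θ = (u·v)/(|u||v|) = -0.1143, so θ = 96.57°.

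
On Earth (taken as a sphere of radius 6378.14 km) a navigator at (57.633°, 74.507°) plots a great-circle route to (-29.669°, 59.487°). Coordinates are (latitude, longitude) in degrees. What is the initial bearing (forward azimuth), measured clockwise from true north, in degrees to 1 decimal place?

193.0°

Δλ = -15.020° = -0.2621 rad.
y = sin Δλ · cos φ₂ = (-0.2592)(0.8689) = -0.2252
x = cos φ₁ sin φ₂ − sin φ₁ cos φ₂ cos Δλ = (0.5353)(-0.4950) − (0.8446)(0.8689)(0.9658) = -0.9738
θ = atan2(y, x) = -166.98°; adding 360° gives 193.0°.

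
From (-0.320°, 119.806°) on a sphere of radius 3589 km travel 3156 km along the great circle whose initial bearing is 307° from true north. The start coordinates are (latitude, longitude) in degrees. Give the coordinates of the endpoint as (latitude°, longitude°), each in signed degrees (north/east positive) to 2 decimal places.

27.39°, 75.95°

Angular distance δ = d/R = 3156/3589 = 0.87935 rad; initial bearing θ = 5.3582 rad.
sin φ₂ = sin φ₁ cos δ + cos φ₁ sin δ cos θ = (-0.0056)(0.6376) + (1.0000)(0.7703)(0.6018) = 0.4600, so φ₂ = 27.39°.
Δλ = atan2(sin θ sin δ cos φ₁, cos δ − sin φ₁ sin φ₂) = atan2(-0.6152, 0.6402) = -43.858°.
λ₂ = 119.806° − 43.858° = 75.95°.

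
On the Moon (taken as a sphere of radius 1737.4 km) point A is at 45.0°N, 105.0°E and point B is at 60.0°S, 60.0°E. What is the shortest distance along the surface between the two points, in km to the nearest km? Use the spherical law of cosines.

3373 km

With latitudes φ₁ = 45.000°, φ₂ = -60.000° and longitude difference Δλ = -45.000°:
cos c = sin φ₁ sin φ₂ + cos φ₁ cos φ₂ cos Δλ = (0.7071)(-0.8660) + (0.7071)(0.5000)(0.7071) = -0.36237,
so c = arccos(-0.36237) = 1.94161 rad.
Distance = R·c = 1737.4 × 1.9416 ≈ 3373 km.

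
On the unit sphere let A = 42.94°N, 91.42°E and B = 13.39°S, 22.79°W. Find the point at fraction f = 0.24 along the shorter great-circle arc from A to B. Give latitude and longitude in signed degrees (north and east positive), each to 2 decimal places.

Central angle δ = 2.0373 rad. Interpolating on the sphere with fraction f = 0.24:
P = [sin((1−f)δ)·A + sin(fδ)·B] / sin δ = 1.1194·A + 0.5259·B in Cartesian coordinates,
giving P = (0.4514, 0.6210, 0.6408), i.e. latitude 39.85°, longitude 53.99°.

39.85°, 53.99°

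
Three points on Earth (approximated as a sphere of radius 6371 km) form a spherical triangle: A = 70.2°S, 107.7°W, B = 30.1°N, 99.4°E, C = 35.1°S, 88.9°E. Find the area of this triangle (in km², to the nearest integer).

19908678 km²

Side lengths (central angles): a = 1.1510, b = 1.2918, c = 2.3931 rad; semiperimeter s = 2.4179.
By l'Huilier's theorem, tan(E/4) = √[tan(s/2) tan((s−a)/2) tan((s−b)/2) tan((s−c)/2)], giving spherical excess E = 0.4905 rad.
Area = E·R² = 0.4905 × (6371)² ≈ 19908678 km².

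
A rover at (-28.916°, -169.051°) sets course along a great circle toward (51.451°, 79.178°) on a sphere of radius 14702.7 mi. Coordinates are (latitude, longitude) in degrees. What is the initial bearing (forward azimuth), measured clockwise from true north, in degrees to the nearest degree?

Δλ = -111.771° = -1.9508 rad.
y = sin Δλ · cos φ₂ = (-0.9287)(0.6232) = -0.5787
x = cos φ₁ sin φ₂ − sin φ₁ cos φ₂ cos Δλ = (0.8753)(0.7821) − (-0.4835)(0.6232)(-0.3709) = 0.5728
θ = atan2(y, x) = -45.29°; adding 360° gives 315°.

315°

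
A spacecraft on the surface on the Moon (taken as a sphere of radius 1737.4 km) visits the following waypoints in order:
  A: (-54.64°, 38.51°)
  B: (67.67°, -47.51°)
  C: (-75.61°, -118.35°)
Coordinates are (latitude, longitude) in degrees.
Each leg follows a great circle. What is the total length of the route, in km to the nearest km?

8719 km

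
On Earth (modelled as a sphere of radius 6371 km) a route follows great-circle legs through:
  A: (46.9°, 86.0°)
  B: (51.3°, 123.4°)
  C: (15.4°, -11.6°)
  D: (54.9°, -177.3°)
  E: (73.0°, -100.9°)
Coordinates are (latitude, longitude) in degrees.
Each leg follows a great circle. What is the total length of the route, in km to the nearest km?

30093 km

Leg A→B: central angle 0.4294 rad, distance 2735.6 km.
Leg B→C: central angle 1.7916 rad, distance 11414.1 km.
Leg C→D: central angle 1.8964 rad, distance 12082.2 km.
Leg D→E: central angle 0.6060 rad, distance 3860.8 km.
Total: 2735.6 + 11414.1 + 12082.2 + 3860.8 ≈ 30093 km.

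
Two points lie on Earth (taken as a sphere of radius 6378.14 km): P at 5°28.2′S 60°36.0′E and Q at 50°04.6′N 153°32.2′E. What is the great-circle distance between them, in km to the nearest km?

10695 km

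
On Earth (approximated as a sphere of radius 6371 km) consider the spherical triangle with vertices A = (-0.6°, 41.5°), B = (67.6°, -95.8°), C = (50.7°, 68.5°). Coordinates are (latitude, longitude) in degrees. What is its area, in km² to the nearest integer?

Side lengths (central angles): a = 1.0666, b = 0.9810, c = 1.8647 rad; semiperimeter s = 1.9562.
By l'Huilier's theorem, tan(E/4) = √[tan(s/2) tan((s−a)/2) tan((s−b)/2) tan((s−c)/2)], giving spherical excess E = 0.5211 rad.
Area = E·R² = 0.5211 × (6371)² ≈ 21152724 km².

21152724 km²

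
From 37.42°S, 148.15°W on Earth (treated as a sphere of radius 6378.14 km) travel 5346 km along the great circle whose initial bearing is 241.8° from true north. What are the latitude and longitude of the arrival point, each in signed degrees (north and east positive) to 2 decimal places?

-43.27°, 147.72°

Angular distance δ = d/R = 5346/6378.14 = 0.83818 rad; initial bearing θ = 4.2202 rad.
sin φ₂ = sin φ₁ cos δ + cos φ₁ sin δ cos θ = (-0.6077)(0.6688) + (0.7942)(0.7434)(-0.4726) = -0.6854, so φ₂ = -43.27°.
Δλ = atan2(sin θ sin δ cos φ₁, cos δ − sin φ₁ sin φ₂) = atan2(-0.5203, 0.2523) = -64.131°.
λ₂ = -148.150° − 64.131° = -212.28° → 147.72° after wrapping to (−180°, 180°].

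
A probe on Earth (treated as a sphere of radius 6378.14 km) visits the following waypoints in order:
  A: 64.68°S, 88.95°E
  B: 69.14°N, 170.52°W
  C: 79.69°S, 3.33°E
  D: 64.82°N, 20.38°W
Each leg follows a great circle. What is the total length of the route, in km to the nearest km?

51790 km

Leg A→B: central angle 2.6311 rad, distance 16781.7 km.
Leg B→C: central angle 2.9555 rad, distance 18850.4 km.
Leg C→D: central angle 2.5333 rad, distance 16158.0 km.
Total: 16781.7 + 18850.4 + 16158.0 ≈ 51790 km.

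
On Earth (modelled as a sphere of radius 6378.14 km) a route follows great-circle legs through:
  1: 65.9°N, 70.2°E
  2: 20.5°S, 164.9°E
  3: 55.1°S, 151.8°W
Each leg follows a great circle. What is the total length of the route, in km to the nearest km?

Leg 1→2: central angle 1.9295 rad, distance 12306.3 km.
Leg 2→3: central angle 0.8268 rad, distance 5273.3 km.
Total: 12306.3 + 5273.3 ≈ 17580 km.

17580 km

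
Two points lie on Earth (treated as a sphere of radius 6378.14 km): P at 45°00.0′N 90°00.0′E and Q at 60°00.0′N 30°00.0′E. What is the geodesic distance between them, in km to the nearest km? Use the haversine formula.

With latitudes φ₁ = 45.000°, φ₂ = 60.000° and longitude difference Δλ = -60.000°:
Haversine: a = sin²(Δφ/2) + cos φ₁ cos φ₂ sin²(Δλ/2) = 0.0170 + (0.7071)(0.5000)(0.2500) = 0.10543.
Central angle c = 2·arcsin(√a) = 0.66137 rad.
Distance = R·c = 6378.14 × 0.6614 ≈ 4218 km.

4218 km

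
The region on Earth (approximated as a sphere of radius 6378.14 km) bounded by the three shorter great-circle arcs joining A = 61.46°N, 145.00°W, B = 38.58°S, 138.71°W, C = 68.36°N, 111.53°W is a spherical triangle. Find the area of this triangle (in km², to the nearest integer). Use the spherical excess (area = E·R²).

Side lengths (central angles): a = 1.8999, b = 0.2709, c = 1.7483 rad; semiperimeter s = 1.9595.
By l'Huilier's theorem, tan(E/4) = √[tan(s/2) tan((s−a)/2) tan((s−b)/2) tan((s−c)/2)], giving spherical excess E = 0.2908 rad.
Area = E·R² = 0.2908 × (6378.14)² ≈ 11828400 km².

11828400 km²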